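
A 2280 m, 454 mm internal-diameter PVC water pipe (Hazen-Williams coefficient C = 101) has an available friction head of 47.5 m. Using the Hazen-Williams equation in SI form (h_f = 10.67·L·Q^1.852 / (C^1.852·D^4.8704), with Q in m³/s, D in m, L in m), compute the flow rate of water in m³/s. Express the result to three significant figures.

Rearranging: Q = [h_f·C^1.852·D^4.8704 / (10.67·L)]^(1/1.852)
Q = [47.5·101^1.852·0.454^4.8704 / (10.67·2280)]^0.540 = 0.4360 m³/s

Q ≈ 0.436 m³/s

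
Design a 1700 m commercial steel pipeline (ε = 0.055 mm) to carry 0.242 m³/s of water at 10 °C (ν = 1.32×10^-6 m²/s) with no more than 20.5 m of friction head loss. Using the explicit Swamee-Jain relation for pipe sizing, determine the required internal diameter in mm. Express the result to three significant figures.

Swamee-Jain (Type III): D = 0.66·[ε^1.25·(LQ²/(gh_f))^4.75 + ν·Q^9.4·(L/(gh_f))^5.2]^0.04
LQ²/(gh_f) = 0.4951; L/(gh_f) = 8.453
Term 1 = ε^1.25·(…)^4.75 = 1.68×10^-7; Term 2 = ν·Q^9.4·(…)^5.2 = 1.41×10^-7
D = 0.66·(1.68×10^-7 + 1.41×10^-7)^0.04 = 0.3624 m = 362 mm
Check: V = 2.35 m/s, Re = 6.44×10^5, f = 0.01469, h_f = 19.3 m ≈ 20.5 m ✓

D ≈ 362 mm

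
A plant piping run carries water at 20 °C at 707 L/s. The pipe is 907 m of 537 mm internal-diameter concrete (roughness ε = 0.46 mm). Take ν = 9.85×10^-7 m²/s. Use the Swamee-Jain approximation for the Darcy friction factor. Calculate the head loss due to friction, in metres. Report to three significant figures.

V = 4Q/(πD²) = 4·0.707/(π·0.537²) = 3.122 m/s
Re = VD/ν = 3.122·0.537/9.85×10^-7 = 1.70×10^6 → turbulent
ε/D = 0.46/537 = 8.57×10^-4
Swamee-Jain: f = 0.01919
h_f = f(L/D)V²/(2g) = 0.01919·(907/0.537)·3.122²/(2·9.81) = 16.10 m

h_f ≈ 16.1 m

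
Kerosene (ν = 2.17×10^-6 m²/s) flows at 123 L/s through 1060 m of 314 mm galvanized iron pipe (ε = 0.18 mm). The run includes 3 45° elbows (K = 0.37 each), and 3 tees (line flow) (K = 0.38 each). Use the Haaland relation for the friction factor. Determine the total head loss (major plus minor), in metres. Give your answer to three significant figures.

H_L ≈ 8.46 m

V = 4Q/(πD²) = 1.588 m/s; V²/2g = 0.1286 m
Re = 2.30×10^5, ε/D = 5.73×10^-4 → f = 0.01881 (Haaland)
Major: h_f = f(L/D)·V²/2g = 0.01881·3376·0.1286 = 8.167 m
Minor: ΣK = 2.25; h_m = ΣK·V²/2g = 0.2893 m
Total H_L = 8.167 + 0.2893 = 8.456 m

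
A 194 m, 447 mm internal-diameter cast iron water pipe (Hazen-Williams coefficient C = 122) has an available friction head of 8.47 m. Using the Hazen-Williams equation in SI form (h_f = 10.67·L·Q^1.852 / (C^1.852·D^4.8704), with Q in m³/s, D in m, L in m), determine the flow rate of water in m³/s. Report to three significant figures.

Q ≈ 0.754 m³/s

Rearranging: Q = [h_f·C^1.852·D^4.8704 / (10.67·L)]^(1/1.852)
Q = [8.47·122^1.852·0.447^4.8704 / (10.67·194)]^0.540 = 0.7538 m³/s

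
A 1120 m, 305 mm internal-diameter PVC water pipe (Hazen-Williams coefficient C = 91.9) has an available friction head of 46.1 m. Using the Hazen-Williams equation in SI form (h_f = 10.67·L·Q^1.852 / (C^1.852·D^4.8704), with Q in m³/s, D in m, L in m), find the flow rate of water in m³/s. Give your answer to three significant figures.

Q ≈ 0.201 m³/s

Rearranging: Q = [h_f·C^1.852·D^4.8704 / (10.67·L)]^(1/1.852)
Q = [46.1·91.9^1.852·0.305^4.8704 / (10.67·1120)]^0.540 = 0.2013 m³/s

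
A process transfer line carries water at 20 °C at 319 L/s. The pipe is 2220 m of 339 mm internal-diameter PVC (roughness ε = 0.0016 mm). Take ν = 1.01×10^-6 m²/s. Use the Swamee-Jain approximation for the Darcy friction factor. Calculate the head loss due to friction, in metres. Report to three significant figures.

h_f ≈ 47.6 m

V = 4Q/(πD²) = 4·0.319/(π·0.339²) = 3.534 m/s
Re = VD/ν = 3.534·0.339/1.01×10^-6 = 1.19×10^6 → turbulent
ε/D = 0.0016/339 = 4.72×10^-6
Swamee-Jain: f = 0.01141
h_f = f(L/D)V²/(2g) = 0.01141·(2220/0.339)·3.534²/(2·9.81) = 47.58 m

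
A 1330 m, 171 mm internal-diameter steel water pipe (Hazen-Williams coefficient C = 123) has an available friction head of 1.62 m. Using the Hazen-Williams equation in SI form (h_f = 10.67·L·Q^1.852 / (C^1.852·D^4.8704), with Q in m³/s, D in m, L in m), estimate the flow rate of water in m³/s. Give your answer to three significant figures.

Rearranging: Q = [h_f·C^1.852·D^4.8704 / (10.67·L)]^(1/1.852)
Q = [1.62·123^1.852·0.171^4.8704 / (10.67·1330)]^0.540 = 0.008791 m³/s

Q ≈ 0.00879 m³/s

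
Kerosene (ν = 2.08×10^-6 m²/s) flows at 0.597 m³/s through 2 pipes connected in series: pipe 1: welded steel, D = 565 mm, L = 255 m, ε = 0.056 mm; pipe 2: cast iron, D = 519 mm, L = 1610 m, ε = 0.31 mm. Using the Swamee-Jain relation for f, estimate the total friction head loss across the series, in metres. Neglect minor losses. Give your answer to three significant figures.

Pipe 1: V = 2.381 m/s, Re = 6.47×10^5, ε/D = 9.91×10^-5, f = 0.01406, h_1 = f(L/D)V²/2g = 1.833 m
Pipe 2: V = 2.822 m/s, Re = 7.04×10^5, ε/D = 5.97×10^-4, f = 0.01811, h_2 = f(L/D)V²/2g = 22.81 m
Series → Q common, losses add: H = Σh = 24.64 m

H ≈ 24.6 m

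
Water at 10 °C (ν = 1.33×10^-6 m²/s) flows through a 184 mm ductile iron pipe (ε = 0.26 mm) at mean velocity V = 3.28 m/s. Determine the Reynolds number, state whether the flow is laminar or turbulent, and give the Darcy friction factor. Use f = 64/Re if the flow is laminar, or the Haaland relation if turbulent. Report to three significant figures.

Re ≈ 4.54×10^5; turbulent; f ≈ 0.0219

Re = VD/ν = 3.280·0.184/1.33×10^-6 = 4.54×10^5
Re > 4000 → turbulent; ε/D = 0.00141
Haaland: f = 0.02189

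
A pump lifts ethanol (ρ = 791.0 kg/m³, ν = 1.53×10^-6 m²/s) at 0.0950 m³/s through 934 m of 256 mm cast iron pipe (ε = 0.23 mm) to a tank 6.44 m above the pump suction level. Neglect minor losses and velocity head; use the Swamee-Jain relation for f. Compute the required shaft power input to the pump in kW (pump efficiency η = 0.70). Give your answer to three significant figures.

P_shaft ≈ 20.3 kW

V = 4Q/(πD²) = 1.846 m/s; Re = 3.09×10^5; ε/D = 8.98×10^-4; f = 0.02029
h_f = f(L/D)V²/2g = 12.85 m
Total head H = z + h_f = 6.44 + 12.85 = 19.29 m
P_hyd = ρgQH = 791.0·9.81·0.0950·19.29 = 14.22 kW
P_shaft = P_hyd/η = 14.22/0.70 = 20.31 kW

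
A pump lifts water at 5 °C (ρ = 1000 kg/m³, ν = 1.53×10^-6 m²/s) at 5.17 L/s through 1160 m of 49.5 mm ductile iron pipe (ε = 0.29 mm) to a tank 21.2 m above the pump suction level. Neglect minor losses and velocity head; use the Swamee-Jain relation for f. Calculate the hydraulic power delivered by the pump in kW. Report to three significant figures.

P_hyd ≈ 15.6 kW

V = 4Q/(πD²) = 2.687 m/s; Re = 8.69×10^4; ε/D = 0.00586; f = 0.03312
h_f = f(L/D)V²/2g = 285.5 m
Total head H = z + h_f = 21.2 + 285.5 = 306.7 m
P_hyd = ρgQH = 1000·9.81·0.00517·306.7 = 15.56 kW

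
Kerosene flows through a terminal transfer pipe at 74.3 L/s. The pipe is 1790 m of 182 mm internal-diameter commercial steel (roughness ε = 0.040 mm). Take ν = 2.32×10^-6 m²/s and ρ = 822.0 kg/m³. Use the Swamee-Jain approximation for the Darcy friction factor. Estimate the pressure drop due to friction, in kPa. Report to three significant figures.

Δp ≈ 561 kPa

V = 4Q/(πD²) = 4·0.0743/(π·0.182²) = 2.856 m/s
Re = VD/ν = 2.856·0.182/2.32×10^-6 = 2.24×10^5 → turbulent
ε/D = 0.040/182 = 2.20×10^-4
Swamee-Jain: f = 0.01702
h_f = f(L/D)V²/(2g) = 0.01702·(1790/0.182)·2.856²/(2·9.81) = 69.61 m
Δp = ρg·h_f = 822.0·9.81·69.61 = 561.3 kPa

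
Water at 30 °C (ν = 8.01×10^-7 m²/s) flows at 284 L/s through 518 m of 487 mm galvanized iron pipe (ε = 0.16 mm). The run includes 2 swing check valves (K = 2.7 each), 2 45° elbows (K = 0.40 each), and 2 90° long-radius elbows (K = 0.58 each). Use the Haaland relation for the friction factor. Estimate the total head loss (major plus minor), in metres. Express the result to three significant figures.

V = 4Q/(πD²) = 1.525 m/s; V²/2g = 0.1185 m
Re = 9.27×10^5, ε/D = 3.29×10^-4 → f = 0.01590 (Haaland)
Major: h_f = f(L/D)·V²/2g = 0.01590·1064·0.1185 = 2.004 m
Minor: ΣK = 7.36; h_m = ΣK·V²/2g = 0.8720 m
Total H_L = 2.004 + 0.8720 = 2.876 m

H_L ≈ 2.88 m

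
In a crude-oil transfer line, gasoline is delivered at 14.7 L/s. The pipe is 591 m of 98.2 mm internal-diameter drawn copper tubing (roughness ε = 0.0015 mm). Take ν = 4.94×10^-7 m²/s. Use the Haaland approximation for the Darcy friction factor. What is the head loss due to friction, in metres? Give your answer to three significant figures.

h_f ≈ 16.0 m

V = 4Q/(πD²) = 4·0.0147/(π·0.0982²) = 1.941 m/s
Re = VD/ν = 1.941·0.0982/4.94×10^-7 = 3.86×10^5 → turbulent
ε/D = 0.0015/98.2 = 1.53×10^-5
Haaland: f = 0.01384
h_f = f(L/D)V²/(2g) = 0.01384·(591/0.0982)·1.941²/(2·9.81) = 15.99 m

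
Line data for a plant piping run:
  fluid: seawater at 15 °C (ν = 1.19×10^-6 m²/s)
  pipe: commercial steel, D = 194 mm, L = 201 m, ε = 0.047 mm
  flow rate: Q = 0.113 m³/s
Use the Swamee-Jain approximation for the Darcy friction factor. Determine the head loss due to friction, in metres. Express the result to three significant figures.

h_f ≈ 12.1 m

V = 4Q/(πD²) = 4·0.113/(π·0.194²) = 3.823 m/s
Re = VD/ν = 3.823·0.194/1.19×10^-6 = 6.23×10^5 → turbulent
ε/D = 0.047/194 = 2.42×10^-4
Swamee-Jain: f = 0.01564
h_f = f(L/D)V²/(2g) = 0.01564·(201/0.194)·3.823²/(2·9.81) = 12.07 m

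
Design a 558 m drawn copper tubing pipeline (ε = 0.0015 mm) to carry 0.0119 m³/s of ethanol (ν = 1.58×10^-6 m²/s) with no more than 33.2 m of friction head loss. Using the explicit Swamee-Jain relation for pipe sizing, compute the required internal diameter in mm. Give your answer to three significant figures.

Swamee-Jain (Type III): D = 0.66·[ε^1.25·(LQ²/(gh_f))^4.75 + ν·Q^9.4·(L/(gh_f))^5.2]^0.04
LQ²/(gh_f) = 2.426×10^-4; L/(gh_f) = 1.713
Term 1 = ε^1.25·(…)^4.75 = 3.54×10^-25; Term 2 = ν·Q^9.4·(…)^5.2 = 2.11×10^-23
D = 0.66·(3.54×10^-25 + 2.11×10^-23)^0.04 = 0.08181 m = 81.8 mm
Check: V = 2.26 m/s, Re = 1.17×10^5, f = 0.01741, h_f = 31.0 m ≈ 33.2 m ✓

D ≈ 81.8 mm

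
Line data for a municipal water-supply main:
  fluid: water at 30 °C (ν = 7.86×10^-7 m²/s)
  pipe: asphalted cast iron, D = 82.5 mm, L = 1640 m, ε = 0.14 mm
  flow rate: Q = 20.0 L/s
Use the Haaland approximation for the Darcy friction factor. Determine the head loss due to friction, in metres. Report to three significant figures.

h_f ≈ 325 m

V = 4Q/(πD²) = 4·0.0200/(π·0.0825²) = 3.741 m/s
Re = VD/ν = 3.741·0.0825/7.86×10^-7 = 3.93×10^5 → turbulent
ε/D = 0.14/82.5 = 0.00170
Haaland: f = 0.02293
h_f = f(L/D)V²/(2g) = 0.02293·(1640/0.0825)·3.741²/(2·9.81) = 325.2 m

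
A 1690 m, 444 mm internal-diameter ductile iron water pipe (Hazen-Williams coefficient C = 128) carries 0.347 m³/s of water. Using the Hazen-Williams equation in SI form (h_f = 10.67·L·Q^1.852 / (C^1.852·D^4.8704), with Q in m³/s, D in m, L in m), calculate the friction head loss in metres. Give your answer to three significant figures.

h_f = 10.67·1690·0.347^1.852 / (128^1.852·0.444^4.8704) = 16.58 m

h_f ≈ 16.6 m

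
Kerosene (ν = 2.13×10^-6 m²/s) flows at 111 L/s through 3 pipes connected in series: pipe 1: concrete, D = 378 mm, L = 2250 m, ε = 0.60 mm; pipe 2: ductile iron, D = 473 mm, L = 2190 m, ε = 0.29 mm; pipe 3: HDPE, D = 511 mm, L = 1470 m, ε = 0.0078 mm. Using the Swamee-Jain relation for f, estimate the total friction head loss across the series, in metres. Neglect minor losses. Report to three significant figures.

H ≈ 9.57 m

Pipe 1: V = 0.9891 m/s, Re = 1.76×10^5, ε/D = 0.00159, f = 0.02340, h_1 = f(L/D)V²/2g = 6.944 m
Pipe 2: V = 0.6317 m/s, Re = 1.40×10^5, ε/D = 6.13×10^-4, f = 0.02014, h_2 = f(L/D)V²/2g = 1.896 m
Pipe 3: V = 0.5412 m/s, Re = 1.30×10^5, ε/D = 1.53×10^-5, f = 0.01704, h_3 = f(L/D)V²/2g = 0.7317 m
Series → Q common, losses add: H = Σh = 9.572 m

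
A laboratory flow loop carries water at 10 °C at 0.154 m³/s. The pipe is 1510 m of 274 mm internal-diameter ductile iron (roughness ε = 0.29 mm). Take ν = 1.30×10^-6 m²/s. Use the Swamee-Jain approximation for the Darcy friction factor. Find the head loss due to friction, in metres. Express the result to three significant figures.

V = 4Q/(πD²) = 4·0.154/(π·0.274²) = 2.612 m/s
Re = VD/ν = 2.612·0.274/1.30×10^-6 = 5.50×10^5 → turbulent
ε/D = 0.29/274 = 0.00106
Swamee-Jain: f = 0.02055
h_f = f(L/D)V²/(2g) = 0.02055·(1510/0.274)·2.612²/(2·9.81) = 39.37 m

h_f ≈ 39.4 m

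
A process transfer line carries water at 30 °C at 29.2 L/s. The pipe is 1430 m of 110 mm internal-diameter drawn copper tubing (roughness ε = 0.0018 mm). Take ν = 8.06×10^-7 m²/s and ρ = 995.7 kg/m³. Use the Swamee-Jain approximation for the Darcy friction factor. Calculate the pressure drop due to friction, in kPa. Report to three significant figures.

V = 4Q/(πD²) = 4·0.0292/(π·0.110²) = 3.073 m/s
Re = VD/ν = 3.073·0.110/8.06×10^-7 = 4.19×10^5 → turbulent
ε/D = 0.0018/110 = 1.64×10^-5
Swamee-Jain: f = 0.01375
h_f = f(L/D)V²/(2g) = 0.01375·(1430/0.110)·3.073²/(2·9.81) = 85.99 m
Δp = ρg·h_f = 995.7·9.81·85.99 = 839.9 kPa

Δp ≈ 840 kPa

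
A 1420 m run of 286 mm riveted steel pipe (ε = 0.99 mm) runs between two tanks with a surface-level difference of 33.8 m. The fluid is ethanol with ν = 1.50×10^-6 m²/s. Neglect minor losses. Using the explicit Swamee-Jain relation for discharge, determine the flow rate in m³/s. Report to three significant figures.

Swamee-Jain (Type II): Q = -0.965·√(gD⁵h_f/L)·ln[ε/(3.7D) + √(3.17ν²L/(gD³h_f))]
√(gD⁵h_f/L) = √(9.81·0.286⁵·33.8/1420) = 0.02114
ε/(3.7D) = 9.36×10^-4; √(3.17ν²L/(gD³h_f)) = 3.61×10^-5
Q = -0.965·0.02114·ln(9.717×10^-4) = 0.1415 m³/s
Check: V = 2.20 m/s, Re = 4.20×10^5, f = 0.02766, h_f = 34.0 m ≈ 33.8 m ✓

Q ≈ 0.141 m³/s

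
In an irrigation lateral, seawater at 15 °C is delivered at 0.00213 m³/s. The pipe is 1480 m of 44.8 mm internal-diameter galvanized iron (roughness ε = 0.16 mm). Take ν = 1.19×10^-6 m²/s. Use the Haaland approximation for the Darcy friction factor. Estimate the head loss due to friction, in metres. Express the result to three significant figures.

h_f ≈ 90.8 m

V = 4Q/(πD²) = 4·0.00213/(π·0.0448²) = 1.351 m/s
Re = VD/ν = 1.351·0.0448/1.19×10^-6 = 5.09×10^4 → turbulent
ε/D = 0.16/44.8 = 0.00357
Haaland: f = 0.02954
h_f = f(L/D)V²/(2g) = 0.02954·(1480/0.0448)·1.351²/(2·9.81) = 90.81 m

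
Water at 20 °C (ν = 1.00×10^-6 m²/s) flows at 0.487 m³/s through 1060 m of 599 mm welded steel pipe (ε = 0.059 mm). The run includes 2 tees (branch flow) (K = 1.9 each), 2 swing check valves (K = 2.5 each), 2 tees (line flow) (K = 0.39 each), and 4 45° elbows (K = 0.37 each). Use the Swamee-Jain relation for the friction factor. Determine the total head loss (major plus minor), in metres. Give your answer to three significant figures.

V = 4Q/(πD²) = 1.728 m/s; V²/2g = 0.1522 m
Re = 1.04×10^6, ε/D = 9.85×10^-5 → f = 0.01345 (Swamee-Jain)
Major: h_f = f(L/D)·V²/2g = 0.01345·1770·0.1522 = 3.622 m
Minor: ΣK = 11.1; h_m = ΣK·V²/2g = 1.684 m
Total H_L = 3.622 + 1.684 = 5.306 m

H_L ≈ 5.31 m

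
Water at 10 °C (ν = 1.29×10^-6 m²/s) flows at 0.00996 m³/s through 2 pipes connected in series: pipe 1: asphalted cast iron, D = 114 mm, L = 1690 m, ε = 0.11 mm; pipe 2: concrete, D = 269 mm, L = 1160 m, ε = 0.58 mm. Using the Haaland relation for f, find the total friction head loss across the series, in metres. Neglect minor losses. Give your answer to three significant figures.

Pipe 1: V = 0.9758 m/s, Re = 8.62×10^4, ε/D = 9.65×10^-4, f = 0.02216, h_1 = f(L/D)V²/2g = 15.94 m
Pipe 2: V = 0.1753 m/s, Re = 3.65×10^4, ε/D = 0.00216, f = 0.02749, h_2 = f(L/D)V²/2g = 0.1855 m
Series → Q common, losses add: H = Σh = 16.13 m

H ≈ 16.1 m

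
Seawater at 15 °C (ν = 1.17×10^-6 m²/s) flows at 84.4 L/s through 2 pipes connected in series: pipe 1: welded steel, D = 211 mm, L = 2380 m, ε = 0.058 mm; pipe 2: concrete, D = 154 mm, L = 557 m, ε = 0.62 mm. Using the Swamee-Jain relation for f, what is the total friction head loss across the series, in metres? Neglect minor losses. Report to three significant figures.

Pipe 1: V = 2.414 m/s, Re = 4.35×10^5, ε/D = 2.75×10^-4, f = 0.01634, h_1 = f(L/D)V²/2g = 54.73 m
Pipe 2: V = 4.531 m/s, Re = 5.96×10^5, ε/D = 0.00403, f = 0.02875, h_2 = f(L/D)V²/2g = 108.8 m
Series → Q common, losses add: H = Σh = 163.5 m

H ≈ 164 m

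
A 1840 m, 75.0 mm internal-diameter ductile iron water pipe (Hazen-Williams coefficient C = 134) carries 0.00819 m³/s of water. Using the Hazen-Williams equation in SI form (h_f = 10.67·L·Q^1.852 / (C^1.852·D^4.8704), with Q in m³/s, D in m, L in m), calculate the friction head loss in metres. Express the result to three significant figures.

h_f = 10.67·1840·0.00819^1.852 / (134^1.852·0.0750^4.8704) = 92.87 m

h_f ≈ 92.9 m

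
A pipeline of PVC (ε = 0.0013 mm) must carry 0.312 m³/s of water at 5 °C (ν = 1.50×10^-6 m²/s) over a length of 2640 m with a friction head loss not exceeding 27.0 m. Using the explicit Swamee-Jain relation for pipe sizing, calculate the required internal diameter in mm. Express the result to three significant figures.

Swamee-Jain (Type III): D = 0.66·[ε^1.25·(LQ²/(gh_f))^4.75 + ν·Q^9.4·(L/(gh_f))^5.2]^0.04
LQ²/(gh_f) = 0.9702; L/(gh_f) = 9.967
Term 1 = ε^1.25·(…)^4.75 = 3.80×10^-8; Term 2 = ν·Q^9.4·(…)^5.2 = 4.11×10^-6
D = 0.66·(3.80×10^-8 + 4.11×10^-6)^0.04 = 0.4020 m = 402 mm
Check: V = 2.46 m/s, Re = 6.59×10^5, f = 0.01253, h_f = 25.3 m ≈ 27.0 m ✓

D ≈ 402 mm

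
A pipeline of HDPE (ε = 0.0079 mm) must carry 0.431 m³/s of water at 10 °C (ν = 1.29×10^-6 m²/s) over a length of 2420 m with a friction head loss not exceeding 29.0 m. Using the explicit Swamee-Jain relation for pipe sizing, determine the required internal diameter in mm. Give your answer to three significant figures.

D ≈ 438 mm

Swamee-Jain (Type III): D = 0.66·[ε^1.25·(LQ²/(gh_f))^4.75 + ν·Q^9.4·(L/(gh_f))^5.2]^0.04
LQ²/(gh_f) = 1.580; L/(gh_f) = 8.506
Term 1 = ε^1.25·(…)^4.75 = 3.68×10^-6; Term 2 = ν·Q^9.4·(…)^5.2 = 3.23×10^-5
D = 0.66·(3.68×10^-6 + 3.23×10^-5)^0.04 = 0.4383 m = 438 mm
Check: V = 2.86 m/s, Re = 9.71×10^5, f = 0.01209, h_f = 27.8 m ≈ 29.0 m ✓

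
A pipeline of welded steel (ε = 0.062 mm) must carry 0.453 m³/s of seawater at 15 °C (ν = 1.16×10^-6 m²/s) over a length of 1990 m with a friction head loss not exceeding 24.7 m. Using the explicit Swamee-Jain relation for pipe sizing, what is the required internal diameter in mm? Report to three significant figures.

Swamee-Jain (Type III): D = 0.66·[ε^1.25·(LQ²/(gh_f))^4.75 + ν·Q^9.4·(L/(gh_f))^5.2]^0.04
LQ²/(gh_f) = 1.685; L/(gh_f) = 8.213
Term 1 = ε^1.25·(…)^4.75 = 6.57×10^-5; Term 2 = ν·Q^9.4·(…)^5.2 = 3.86×10^-5
D = 0.66·(6.57×10^-5 + 3.86×10^-5)^0.04 = 0.4574 m = 457 mm
Check: V = 2.76 m/s, Re = 1.09×10^6, f = 0.01392, h_f = 23.5 m ≈ 24.7 m ✓

D ≈ 457 mm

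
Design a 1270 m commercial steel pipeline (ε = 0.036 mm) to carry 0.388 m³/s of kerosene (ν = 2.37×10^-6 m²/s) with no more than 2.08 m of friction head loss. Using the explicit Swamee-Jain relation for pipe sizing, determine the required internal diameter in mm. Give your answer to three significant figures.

Swamee-Jain (Type III): D = 0.66·[ε^1.25·(LQ²/(gh_f))^4.75 + ν·Q^9.4·(L/(gh_f))^5.2]^0.04
LQ²/(gh_f) = 9.370; L/(gh_f) = 62.24
Term 1 = ε^1.25·(…)^4.75 = 0.115; Term 2 = ν·Q^9.4·(…)^5.2 = 0.690
D = 0.66·(0.115 + 0.690)^0.04 = 0.6543 m = 654 mm
Check: V = 1.15 m/s, Re = 3.19×10^5, f = 0.01485, h_f = 1.96 m ≈ 2.08 m ✓

D ≈ 654 mm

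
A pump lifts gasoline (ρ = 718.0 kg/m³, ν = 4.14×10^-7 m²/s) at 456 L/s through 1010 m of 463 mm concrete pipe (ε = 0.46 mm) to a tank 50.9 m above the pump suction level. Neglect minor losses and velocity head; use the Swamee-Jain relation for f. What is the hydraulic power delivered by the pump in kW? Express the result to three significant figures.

V = 4Q/(πD²) = 2.708 m/s; Re = 3.03×10^6; ε/D = 9.94×10^-4; f = 0.01975
h_f = f(L/D)V²/2g = 16.11 m
Total head H = z + h_f = 50.9 + 16.11 = 67.01 m
P_hyd = ρgQH = 718.0·9.81·0.456·67.01 = 215.2 kW

P_hyd ≈ 215 kW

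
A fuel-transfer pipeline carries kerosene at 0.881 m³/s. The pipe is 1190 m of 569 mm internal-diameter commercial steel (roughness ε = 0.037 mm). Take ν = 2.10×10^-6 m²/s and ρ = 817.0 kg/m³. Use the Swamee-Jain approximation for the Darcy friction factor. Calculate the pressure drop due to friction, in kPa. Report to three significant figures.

V = 4Q/(πD²) = 4·0.881/(π·0.569²) = 3.465 m/s
Re = VD/ν = 3.465·0.569/2.10×10^-6 = 9.39×10^5 → turbulent
ε/D = 0.037/569 = 6.50×10^-5
Swamee-Jain: f = 0.01304
h_f = f(L/D)V²/(2g) = 0.01304·(1190/0.569)·3.465²/(2·9.81) = 16.68 m
Δp = ρg·h_f = 817.0·9.81·16.68 = 133.7 kPa

Δp ≈ 134 kPa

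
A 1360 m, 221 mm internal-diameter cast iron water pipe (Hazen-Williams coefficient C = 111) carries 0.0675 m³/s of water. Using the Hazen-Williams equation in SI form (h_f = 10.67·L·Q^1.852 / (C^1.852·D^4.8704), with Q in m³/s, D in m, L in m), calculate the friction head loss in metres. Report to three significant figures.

h_f = 10.67·1360·0.0675^1.852 / (111^1.852·0.221^4.8704) = 25.04 m

h_f ≈ 25.0 m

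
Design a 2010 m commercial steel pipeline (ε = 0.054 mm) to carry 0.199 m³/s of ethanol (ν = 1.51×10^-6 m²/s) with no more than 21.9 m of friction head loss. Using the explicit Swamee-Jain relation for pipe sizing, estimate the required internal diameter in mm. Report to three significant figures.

D ≈ 344 mm

Swamee-Jain (Type III): D = 0.66·[ε^1.25·(LQ²/(gh_f))^4.75 + ν·Q^9.4·(L/(gh_f))^5.2]^0.04
LQ²/(gh_f) = 0.3705; L/(gh_f) = 9.356
Term 1 = ε^1.25·(…)^4.75 = 4.14×10^-8; Term 2 = ν·Q^9.4·(…)^5.2 = 4.34×10^-8
D = 0.66·(4.14×10^-8 + 4.34×10^-8)^0.04 = 0.3441 m = 344 mm
Check: V = 2.14 m/s, Re = 4.88×10^5, f = 0.01513, h_f = 20.6 m ≈ 21.9 m ✓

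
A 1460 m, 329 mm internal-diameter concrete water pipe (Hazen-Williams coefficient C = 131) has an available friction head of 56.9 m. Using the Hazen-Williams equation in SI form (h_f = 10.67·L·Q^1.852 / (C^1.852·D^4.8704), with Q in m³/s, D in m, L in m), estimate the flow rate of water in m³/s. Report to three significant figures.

Rearranging: Q = [h_f·C^1.852·D^4.8704 / (10.67·L)]^(1/1.852)
Q = [56.9·131^1.852·0.329^4.8704 / (10.67·1460)]^0.540 = 0.3400 m³/s

Q ≈ 0.340 m³/s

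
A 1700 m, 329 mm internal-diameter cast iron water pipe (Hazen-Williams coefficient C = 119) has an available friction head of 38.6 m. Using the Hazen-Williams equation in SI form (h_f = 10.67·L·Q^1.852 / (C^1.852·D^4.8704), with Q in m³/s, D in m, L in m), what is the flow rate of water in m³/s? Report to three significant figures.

Rearranging: Q = [h_f·C^1.852·D^4.8704 / (10.67·L)]^(1/1.852)
Q = [38.6·119^1.852·0.329^4.8704 / (10.67·1700)]^0.540 = 0.2307 m³/s

Q ≈ 0.231 m³/s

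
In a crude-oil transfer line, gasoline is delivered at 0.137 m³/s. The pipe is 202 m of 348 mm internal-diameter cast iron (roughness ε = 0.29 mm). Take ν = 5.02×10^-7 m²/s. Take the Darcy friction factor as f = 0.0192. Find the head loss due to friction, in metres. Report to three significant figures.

V = 4Q/(πD²) = 4·0.137/(π·0.348²) = 1.440 m/s
h_f = f(L/D)V²/(2g) = 0.01920·(202/0.348)·1.440²/(2·9.81) = 1.178 m

h_f ≈ 1.18 m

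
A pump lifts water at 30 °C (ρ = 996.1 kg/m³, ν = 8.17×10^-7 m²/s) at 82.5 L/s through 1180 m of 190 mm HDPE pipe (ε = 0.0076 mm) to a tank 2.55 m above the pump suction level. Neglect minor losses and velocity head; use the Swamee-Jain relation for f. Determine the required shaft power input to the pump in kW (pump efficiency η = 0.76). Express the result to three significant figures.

P_shaft ≈ 40.0 kW

V = 4Q/(πD²) = 2.910 m/s; Re = 6.77×10^5; ε/D = 4.00×10^-5; f = 0.01313
h_f = f(L/D)V²/2g = 35.19 m
Total head H = z + h_f = 2.55 + 35.19 = 37.74 m
P_hyd = ρgQH = 996.1·9.81·0.0825·37.74 = 30.42 kW
P_shaft = P_hyd/η = 30.42/0.76 = 40.03 kW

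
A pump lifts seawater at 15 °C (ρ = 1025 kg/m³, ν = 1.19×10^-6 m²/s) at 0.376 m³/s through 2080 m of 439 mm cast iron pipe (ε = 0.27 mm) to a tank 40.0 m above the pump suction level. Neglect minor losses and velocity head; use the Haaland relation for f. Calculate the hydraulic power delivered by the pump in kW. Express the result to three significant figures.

V = 4Q/(πD²) = 2.484 m/s; Re = 9.16×10^5; ε/D = 6.15×10^-4; f = 0.01795
h_f = f(L/D)V²/2g = 26.75 m
Total head H = z + h_f = 40.0 + 26.75 = 66.75 m
P_hyd = ρgQH = 1025·9.81·0.376·66.75 = 252.4 kW

P_hyd ≈ 252 kW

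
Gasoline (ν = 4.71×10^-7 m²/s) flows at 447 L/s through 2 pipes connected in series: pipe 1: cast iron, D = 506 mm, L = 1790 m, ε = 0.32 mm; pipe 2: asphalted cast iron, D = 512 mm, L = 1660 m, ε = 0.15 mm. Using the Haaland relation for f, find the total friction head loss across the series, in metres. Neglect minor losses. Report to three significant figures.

H ≈ 27.7 m

Pipe 1: V = 2.223 m/s, Re = 2.39×10^6, ε/D = 6.32×10^-4, f = 0.01781, h_1 = f(L/D)V²/2g = 15.87 m
Pipe 2: V = 2.171 m/s, Re = 2.36×10^6, ε/D = 2.93×10^-4, f = 0.01518, h_2 = f(L/D)V²/2g = 11.82 m
Series → Q common, losses add: H = Σh = 27.69 m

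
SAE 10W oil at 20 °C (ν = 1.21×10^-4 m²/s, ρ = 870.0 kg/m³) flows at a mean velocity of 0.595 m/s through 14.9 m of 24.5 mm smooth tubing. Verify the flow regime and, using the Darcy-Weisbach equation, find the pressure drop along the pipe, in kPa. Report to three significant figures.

Δp ≈ 49.8 kPa

Re = VD/ν = 0.595·0.02450/1.21×10^-4 = 120 → laminar (Re < 2300)
f = 64/Re = 0.5312
h_f = f(L/D)V²/(2g) = 0.5312·(14.9/0.02450)·0.595²/(2·9.81) = 5.830 m
Δp = ρg·h_f = 870.0·9.81·5.830 = 49.75 kPa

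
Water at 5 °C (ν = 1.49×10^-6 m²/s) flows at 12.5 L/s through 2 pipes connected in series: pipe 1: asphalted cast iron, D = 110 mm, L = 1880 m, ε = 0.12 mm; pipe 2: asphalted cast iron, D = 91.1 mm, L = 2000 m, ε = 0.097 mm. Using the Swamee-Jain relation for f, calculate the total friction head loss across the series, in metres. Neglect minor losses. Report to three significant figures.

H ≈ 126 m

Pipe 1: V = 1.315 m/s, Re = 9.71×10^4, ε/D = 0.00109, f = 0.02271, h_1 = f(L/D)V²/2g = 34.23 m
Pipe 2: V = 1.918 m/s, Re = 1.17×10^5, ε/D = 0.00106, f = 0.02226, h_2 = f(L/D)V²/2g = 91.58 m
Series → Q common, losses add: H = Σh = 125.8 m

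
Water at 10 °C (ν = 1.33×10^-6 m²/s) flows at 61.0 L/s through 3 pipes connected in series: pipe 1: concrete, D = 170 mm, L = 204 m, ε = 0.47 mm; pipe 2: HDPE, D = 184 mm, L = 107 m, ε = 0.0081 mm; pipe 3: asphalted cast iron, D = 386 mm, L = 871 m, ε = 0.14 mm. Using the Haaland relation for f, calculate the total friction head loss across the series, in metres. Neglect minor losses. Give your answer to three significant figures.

Pipe 1: V = 2.687 m/s, Re = 3.44×10^5, ε/D = 0.00276, f = 0.02600, h_1 = f(L/D)V²/2g = 11.49 m
Pipe 2: V = 2.294 m/s, Re = 3.17×10^5, ε/D = 4.40×10^-5, f = 0.01459, h_2 = f(L/D)V²/2g = 2.276 m
Pipe 3: V = 0.5213 m/s, Re = 1.51×10^5, ε/D = 3.63×10^-4, f = 0.01844, h_3 = f(L/D)V²/2g = 0.5764 m
Series → Q common, losses add: H = Σh = 14.34 m

H ≈ 14.3 m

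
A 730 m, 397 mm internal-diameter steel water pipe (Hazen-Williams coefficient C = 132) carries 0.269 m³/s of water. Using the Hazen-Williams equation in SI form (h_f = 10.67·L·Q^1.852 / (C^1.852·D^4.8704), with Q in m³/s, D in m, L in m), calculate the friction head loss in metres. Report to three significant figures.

h_f ≈ 7.28 m

h_f = 10.67·730·0.269^1.852 / (132^1.852·0.397^4.8704) = 7.280 m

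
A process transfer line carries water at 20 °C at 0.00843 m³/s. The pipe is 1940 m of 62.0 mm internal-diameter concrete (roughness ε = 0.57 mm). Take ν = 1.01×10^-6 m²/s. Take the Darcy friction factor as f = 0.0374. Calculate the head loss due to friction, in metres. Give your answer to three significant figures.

V = 4Q/(πD²) = 4·0.00843/(π·0.0620²) = 2.792 m/s
h_f = f(L/D)V²/(2g) = 0.03740·(1940/0.0620)·2.792²/(2·9.81) = 465.0 m

h_f ≈ 465 m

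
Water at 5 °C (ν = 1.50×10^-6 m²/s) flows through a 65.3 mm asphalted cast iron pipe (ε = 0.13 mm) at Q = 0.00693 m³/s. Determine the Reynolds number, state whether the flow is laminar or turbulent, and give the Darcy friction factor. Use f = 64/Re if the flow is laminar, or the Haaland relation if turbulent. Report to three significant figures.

V = 4Q/(πD²) = 2.069 m/s
Re = VD/ν = 2.069·0.0653/1.50×10^-6 = 9.01×10^4
Re > 4000 → turbulent; ε/D = 0.00199
Haaland: f = 0.02510

Re ≈ 9.01×10^4; turbulent; f ≈ 0.0251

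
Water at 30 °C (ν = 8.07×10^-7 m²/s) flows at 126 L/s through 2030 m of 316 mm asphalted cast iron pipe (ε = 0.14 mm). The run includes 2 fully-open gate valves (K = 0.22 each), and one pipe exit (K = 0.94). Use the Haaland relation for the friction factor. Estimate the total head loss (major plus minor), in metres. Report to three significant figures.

H_L ≈ 14.6 m

V = 4Q/(πD²) = 1.607 m/s; V²/2g = 0.1316 m
Re = 6.29×10^5, ε/D = 4.43×10^-4 → f = 0.01703 (Haaland)
Major: h_f = f(L/D)·V²/2g = 0.01703·6424·0.1316 = 14.39 m
Minor: ΣK = 1.38; h_m = ΣK·V²/2g = 0.1815 m
Total H_L = 14.39 + 0.1815 = 14.57 m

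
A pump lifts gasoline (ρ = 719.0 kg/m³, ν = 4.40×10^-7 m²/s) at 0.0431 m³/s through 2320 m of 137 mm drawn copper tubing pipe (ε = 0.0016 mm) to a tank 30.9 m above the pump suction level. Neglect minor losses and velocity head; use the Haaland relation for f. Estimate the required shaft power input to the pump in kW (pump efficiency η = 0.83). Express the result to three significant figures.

V = 4Q/(πD²) = 2.924 m/s; Re = 9.10×10^5; ε/D = 1.17×10^-5; f = 0.01197
h_f = f(L/D)V²/2g = 88.33 m
Total head H = z + h_f = 30.9 + 88.33 = 119.2 m
P_hyd = ρgQH = 719.0·9.81·0.0431·119.2 = 36.25 kW
P_shaft = P_hyd/η = 36.25/0.83 = 43.67 kW

P_shaft ≈ 43.7 kW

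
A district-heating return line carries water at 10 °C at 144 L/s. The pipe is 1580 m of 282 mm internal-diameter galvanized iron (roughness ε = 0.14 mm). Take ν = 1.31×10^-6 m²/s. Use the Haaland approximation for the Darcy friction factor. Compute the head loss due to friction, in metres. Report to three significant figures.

h_f ≈ 26.7 m

V = 4Q/(πD²) = 4·0.144/(π·0.282²) = 2.306 m/s
Re = VD/ν = 2.306·0.282/1.31×10^-6 = 4.96×10^5 → turbulent
ε/D = 0.14/282 = 4.96×10^-4
Haaland: f = 0.01756
h_f = f(L/D)V²/(2g) = 0.01756·(1580/0.282)·2.306²/(2·9.81) = 26.66 m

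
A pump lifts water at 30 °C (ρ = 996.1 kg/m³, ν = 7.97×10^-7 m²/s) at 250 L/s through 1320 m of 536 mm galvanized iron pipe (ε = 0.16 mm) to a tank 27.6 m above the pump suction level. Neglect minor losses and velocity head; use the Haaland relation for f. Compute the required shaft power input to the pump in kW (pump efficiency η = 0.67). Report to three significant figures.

P_shaft ≈ 110 kW

V = 4Q/(πD²) = 1.108 m/s; Re = 7.45×10^5; ε/D = 2.99×10^-4; f = 0.01579
h_f = f(L/D)V²/2g = 2.432 m
Total head H = z + h_f = 27.6 + 2.432 = 30.03 m
P_hyd = ρgQH = 996.1·9.81·0.250·30.03 = 73.37 kW
P_shaft = P_hyd/η = 73.37/0.67 = 109.5 kW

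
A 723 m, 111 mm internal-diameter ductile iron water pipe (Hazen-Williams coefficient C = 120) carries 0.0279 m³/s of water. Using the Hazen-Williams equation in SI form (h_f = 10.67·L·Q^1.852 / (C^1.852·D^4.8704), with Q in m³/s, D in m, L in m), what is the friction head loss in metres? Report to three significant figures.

h_f = 10.67·723·0.0279^1.852 / (120^1.852·0.111^4.8704) = 64.21 m

h_f ≈ 64.2 m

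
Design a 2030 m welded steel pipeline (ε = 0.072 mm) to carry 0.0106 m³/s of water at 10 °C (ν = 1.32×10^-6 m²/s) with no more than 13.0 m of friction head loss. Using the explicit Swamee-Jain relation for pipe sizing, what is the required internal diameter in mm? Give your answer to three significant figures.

Swamee-Jain (Type III): D = 0.66·[ε^1.25·(LQ²/(gh_f))^4.75 + ν·Q^9.4·(L/(gh_f))^5.2]^0.04
LQ²/(gh_f) = 0.001789; L/(gh_f) = 15.92
Term 1 = ε^1.25·(…)^4.75 = 5.90×10^-19; Term 2 = ν·Q^9.4·(…)^5.2 = 6.43×10^-19
D = 0.66·(5.90×10^-19 + 6.43×10^-19)^0.04 = 0.1268 m = 127 mm
Check: V = 0.839 m/s, Re = 8.06×10^4, f = 0.02128, h_f = 12.2 m ≈ 13.0 m ✓

D ≈ 127 mm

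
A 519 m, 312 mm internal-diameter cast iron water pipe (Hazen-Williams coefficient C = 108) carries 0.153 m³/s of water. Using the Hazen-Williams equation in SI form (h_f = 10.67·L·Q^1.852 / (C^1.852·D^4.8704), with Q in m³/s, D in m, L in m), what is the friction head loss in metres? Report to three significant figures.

h_f ≈ 8.53 m

h_f = 10.67·519·0.153^1.852 / (108^1.852·0.312^4.8704) = 8.534 m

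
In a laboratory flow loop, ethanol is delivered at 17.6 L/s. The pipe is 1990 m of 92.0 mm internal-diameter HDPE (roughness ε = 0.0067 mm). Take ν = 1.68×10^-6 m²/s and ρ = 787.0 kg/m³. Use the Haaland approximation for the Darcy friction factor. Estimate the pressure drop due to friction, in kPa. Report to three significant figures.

Δp ≈ 1010 kPa

V = 4Q/(πD²) = 4·0.0176/(π·0.0920²) = 2.648 m/s
Re = VD/ν = 2.648·0.0920/1.68×10^-6 = 1.45×10^5 → turbulent
ε/D = 0.0067/92.0 = 7.28×10^-5
Haaland: f = 0.01692
h_f = f(L/D)V²/(2g) = 0.01692·(1990/0.0920)·2.648²/(2·9.81) = 130.7 m
Δp = ρg·h_f = 787.0·9.81·130.7 = 1009 kPa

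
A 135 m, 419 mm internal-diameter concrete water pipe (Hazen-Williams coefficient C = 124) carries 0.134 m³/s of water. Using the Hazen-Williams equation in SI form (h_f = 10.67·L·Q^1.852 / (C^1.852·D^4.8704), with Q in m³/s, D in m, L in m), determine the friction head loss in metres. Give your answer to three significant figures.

h_f = 10.67·135·0.134^1.852 / (124^1.852·0.419^4.8704) = 0.3198 m

h_f ≈ 0.320 m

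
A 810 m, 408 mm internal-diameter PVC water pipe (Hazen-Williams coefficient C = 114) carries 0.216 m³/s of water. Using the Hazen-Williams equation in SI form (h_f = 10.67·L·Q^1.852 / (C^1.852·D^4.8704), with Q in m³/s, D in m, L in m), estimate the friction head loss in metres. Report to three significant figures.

h_f ≈ 6.18 m

h_f = 10.67·810·0.216^1.852 / (114^1.852·0.408^4.8704) = 6.179 m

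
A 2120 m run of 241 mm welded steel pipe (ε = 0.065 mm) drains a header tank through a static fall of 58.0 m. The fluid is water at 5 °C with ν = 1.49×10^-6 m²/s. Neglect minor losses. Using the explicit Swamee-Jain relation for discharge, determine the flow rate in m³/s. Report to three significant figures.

Q ≈ 0.129 m³/s

Swamee-Jain (Type II): Q = -0.965·√(gD⁵h_f/L)·ln[ε/(3.7D) + √(3.17ν²L/(gD³h_f))]
√(gD⁵h_f/L) = √(9.81·0.241⁵·58.0/2120) = 0.01477
ε/(3.7D) = 7.29×10^-5; √(3.17ν²L/(gD³h_f)) = 4.33×10^-5
Q = -0.965·0.01477·ln(1.162×10^-4) = 0.1292 m³/s
Check: V = 2.83 m/s, Re = 4.58×10^5, f = 0.01623, h_f = 58.3 m ≈ 58.0 m ✓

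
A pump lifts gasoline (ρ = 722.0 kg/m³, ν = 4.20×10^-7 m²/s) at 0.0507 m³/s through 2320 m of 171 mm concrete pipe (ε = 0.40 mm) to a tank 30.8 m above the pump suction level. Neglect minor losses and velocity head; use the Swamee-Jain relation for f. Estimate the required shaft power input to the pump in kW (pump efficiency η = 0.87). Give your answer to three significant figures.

V = 4Q/(πD²) = 2.208 m/s; Re = 8.99×10^5; ε/D = 0.00234; f = 0.02469
h_f = f(L/D)V²/2g = 83.20 m
Total head H = z + h_f = 30.8 + 83.20 = 114.0 m
P_hyd = ρgQH = 722.0·9.81·0.0507·114.0 = 40.94 kW
P_shaft = P_hyd/η = 40.94/0.87 = 47.05 kW

P_shaft ≈ 47.1 kW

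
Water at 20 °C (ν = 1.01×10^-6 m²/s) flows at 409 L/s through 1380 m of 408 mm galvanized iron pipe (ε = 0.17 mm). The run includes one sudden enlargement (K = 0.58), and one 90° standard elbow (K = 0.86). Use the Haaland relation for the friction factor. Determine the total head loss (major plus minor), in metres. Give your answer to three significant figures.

V = 4Q/(πD²) = 3.128 m/s; V²/2g = 0.4988 m
Re = 1.26×10^6, ε/D = 4.17×10^-4 → f = 0.01647 (Haaland)
Major: h_f = f(L/D)·V²/2g = 0.01647·3382·0.4988 = 27.79 m
Minor: ΣK = 1.44; h_m = ΣK·V²/2g = 0.7183 m
Total H_L = 27.79 + 0.7183 = 28.50 m

H_L ≈ 28.5 m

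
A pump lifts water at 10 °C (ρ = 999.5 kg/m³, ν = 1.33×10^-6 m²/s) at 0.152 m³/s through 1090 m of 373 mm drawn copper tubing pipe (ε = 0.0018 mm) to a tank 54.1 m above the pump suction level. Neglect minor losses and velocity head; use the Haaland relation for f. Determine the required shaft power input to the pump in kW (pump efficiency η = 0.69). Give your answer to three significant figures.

P_shaft ≈ 125 kW

V = 4Q/(πD²) = 1.391 m/s; Re = 3.90×10^5; ε/D = 4.83×10^-6; f = 0.01371
h_f = f(L/D)V²/2g = 3.950 m
Total head H = z + h_f = 54.1 + 3.950 = 58.05 m
P_hyd = ρgQH = 999.5·9.81·0.152·58.05 = 86.52 kW
P_shaft = P_hyd/η = 86.52/0.69 = 125.4 kW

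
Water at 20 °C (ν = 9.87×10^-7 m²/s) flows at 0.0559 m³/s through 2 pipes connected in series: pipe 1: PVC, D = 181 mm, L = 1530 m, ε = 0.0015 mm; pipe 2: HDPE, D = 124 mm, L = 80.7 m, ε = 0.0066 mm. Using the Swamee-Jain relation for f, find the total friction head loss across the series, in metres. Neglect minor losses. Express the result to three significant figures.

Pipe 1: V = 2.173 m/s, Re = 3.98×10^5, ε/D = 8.29×10^-6, f = 0.01376, h_1 = f(L/D)V²/2g = 27.97 m
Pipe 2: V = 4.629 m/s, Re = 5.82×10^5, ε/D = 5.32×10^-5, f = 0.01360, h_2 = f(L/D)V²/2g = 9.667 m
Series → Q common, losses add: H = Σh = 37.64 m

H ≈ 37.6 m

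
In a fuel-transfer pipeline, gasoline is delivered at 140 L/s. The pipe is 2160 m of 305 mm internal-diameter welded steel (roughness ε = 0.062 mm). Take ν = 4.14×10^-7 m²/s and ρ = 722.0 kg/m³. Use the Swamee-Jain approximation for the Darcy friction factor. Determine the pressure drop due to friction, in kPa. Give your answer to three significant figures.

Δp ≈ 137 kPa

V = 4Q/(πD²) = 4·0.140/(π·0.305²) = 1.916 m/s
Re = VD/ν = 1.916·0.305/4.14×10^-7 = 1.41×10^6 → turbulent
ε/D = 0.062/305 = 2.03×10^-4
Swamee-Jain: f = 0.01455
h_f = f(L/D)V²/(2g) = 0.01455·(2160/0.305)·1.916²/(2·9.81) = 19.29 m
Δp = ρg·h_f = 722.0·9.81·19.29 = 136.6 kPa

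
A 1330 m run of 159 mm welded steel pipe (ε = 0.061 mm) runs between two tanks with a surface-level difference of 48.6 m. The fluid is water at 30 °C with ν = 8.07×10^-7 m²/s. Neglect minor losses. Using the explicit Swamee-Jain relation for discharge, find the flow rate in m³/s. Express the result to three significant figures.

Swamee-Jain (Type II): Q = -0.965·√(gD⁵h_f/L)·ln[ε/(3.7D) + √(3.17ν²L/(gD³h_f))]
√(gD⁵h_f/L) = √(9.81·0.159⁵·48.6/1330) = 0.006036
ε/(3.7D) = 1.04×10^-4; √(3.17ν²L/(gD³h_f)) = 3.79×10^-5
Q = -0.965·0.006036·ln(1.415×10^-4) = 0.05162 m³/s
Check: V = 2.60 m/s, Re = 5.12×10^5, f = 0.01698, h_f = 48.9 m ≈ 48.6 m ✓

Q ≈ 0.0516 m³/s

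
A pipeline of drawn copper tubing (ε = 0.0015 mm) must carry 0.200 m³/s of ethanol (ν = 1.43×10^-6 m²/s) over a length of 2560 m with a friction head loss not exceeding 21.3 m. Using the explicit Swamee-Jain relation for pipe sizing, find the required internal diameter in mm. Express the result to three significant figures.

D ≈ 354 mm

Swamee-Jain (Type III): D = 0.66·[ε^1.25·(LQ²/(gh_f))^4.75 + ν·Q^9.4·(L/(gh_f))^5.2]^0.04
LQ²/(gh_f) = 0.4901; L/(gh_f) = 12.25
Term 1 = ε^1.25·(…)^4.75 = 1.77×10^-9; Term 2 = ν·Q^9.4·(…)^5.2 = 1.75×10^-7
D = 0.66·(1.77×10^-9 + 1.75×10^-7)^0.04 = 0.3544 m = 354 mm
Check: V = 2.03 m/s, Re = 5.03×10^5, f = 0.01315, h_f = 19.9 m ≈ 21.3 m ✓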